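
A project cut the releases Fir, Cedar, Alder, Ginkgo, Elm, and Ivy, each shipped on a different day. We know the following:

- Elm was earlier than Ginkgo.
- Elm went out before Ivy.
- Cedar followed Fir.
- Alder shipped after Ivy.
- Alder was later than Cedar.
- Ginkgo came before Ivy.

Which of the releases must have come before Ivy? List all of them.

Elm, Ginkgo

Directly stated before Ivy: Elm and Ginkgo.
No chain forces Alder (or any of the others) ahead of Ivy.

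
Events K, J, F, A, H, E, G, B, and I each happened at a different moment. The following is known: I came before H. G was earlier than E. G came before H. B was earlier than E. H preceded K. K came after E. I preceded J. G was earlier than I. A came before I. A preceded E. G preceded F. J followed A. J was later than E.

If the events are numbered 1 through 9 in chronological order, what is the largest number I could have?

6

I must come before H, J, and K — 3 events forced after it.
Everything else can be placed before I in some valid order, so I can sit as late as position 9 − 3 = 6.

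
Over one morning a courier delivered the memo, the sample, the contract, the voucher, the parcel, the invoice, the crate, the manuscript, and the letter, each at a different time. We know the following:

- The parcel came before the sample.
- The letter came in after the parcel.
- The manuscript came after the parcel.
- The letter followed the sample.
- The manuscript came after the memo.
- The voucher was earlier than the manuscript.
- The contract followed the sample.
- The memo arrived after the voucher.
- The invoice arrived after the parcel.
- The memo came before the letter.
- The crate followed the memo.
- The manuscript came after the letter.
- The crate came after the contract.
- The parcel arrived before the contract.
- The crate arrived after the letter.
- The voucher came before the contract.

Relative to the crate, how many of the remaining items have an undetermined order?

2

Forced before the crate: the contract, the letter, the memo, the parcel, the sample, and the voucher.
That leaves the invoice and the manuscript with no forced order relative to the crate — 2.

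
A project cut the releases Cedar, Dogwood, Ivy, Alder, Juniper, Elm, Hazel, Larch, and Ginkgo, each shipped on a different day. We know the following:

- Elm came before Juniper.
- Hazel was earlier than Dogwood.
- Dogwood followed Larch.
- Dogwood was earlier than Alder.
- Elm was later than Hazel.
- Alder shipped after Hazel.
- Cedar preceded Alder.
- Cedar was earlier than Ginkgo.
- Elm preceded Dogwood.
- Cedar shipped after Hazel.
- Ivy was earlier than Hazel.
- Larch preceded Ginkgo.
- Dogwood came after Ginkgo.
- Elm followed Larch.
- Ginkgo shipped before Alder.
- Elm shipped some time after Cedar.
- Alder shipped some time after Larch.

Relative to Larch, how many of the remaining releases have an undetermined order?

3

Forced after Larch: Alder, Dogwood, Elm, Ginkgo, and Juniper.
That leaves Cedar, Hazel, and Ivy with no forced order relative to Larch — 3.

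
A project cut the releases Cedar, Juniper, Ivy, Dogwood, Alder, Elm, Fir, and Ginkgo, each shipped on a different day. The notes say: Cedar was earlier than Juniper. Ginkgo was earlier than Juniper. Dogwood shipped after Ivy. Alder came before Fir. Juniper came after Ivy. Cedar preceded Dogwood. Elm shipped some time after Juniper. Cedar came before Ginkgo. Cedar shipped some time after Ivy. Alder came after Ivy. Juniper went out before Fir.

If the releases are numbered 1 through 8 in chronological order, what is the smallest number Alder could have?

Ivy must come before Alder — 1 forced predecessor.
Nothing else is forced ahead of Alder, so its earliest slot is position 1 + 1 = 2.

2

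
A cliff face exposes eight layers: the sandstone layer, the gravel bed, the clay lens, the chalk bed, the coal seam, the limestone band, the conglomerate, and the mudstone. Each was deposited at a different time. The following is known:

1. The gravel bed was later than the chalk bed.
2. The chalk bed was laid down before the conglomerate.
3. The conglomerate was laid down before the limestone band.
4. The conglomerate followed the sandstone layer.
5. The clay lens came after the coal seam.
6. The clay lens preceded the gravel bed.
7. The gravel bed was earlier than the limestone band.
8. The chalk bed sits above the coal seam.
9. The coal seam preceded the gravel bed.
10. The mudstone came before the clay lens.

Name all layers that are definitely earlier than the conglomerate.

the chalk bed, the coal seam, the sandstone layer

Directly stated before the conglomerate: the chalk bed and the sandstone layer.
The coal seam reaches the conglomerate via the coal seam → the chalk bed → the conglomerate.
No chain forces the mudstone (or any of the others) ahead of the conglomerate.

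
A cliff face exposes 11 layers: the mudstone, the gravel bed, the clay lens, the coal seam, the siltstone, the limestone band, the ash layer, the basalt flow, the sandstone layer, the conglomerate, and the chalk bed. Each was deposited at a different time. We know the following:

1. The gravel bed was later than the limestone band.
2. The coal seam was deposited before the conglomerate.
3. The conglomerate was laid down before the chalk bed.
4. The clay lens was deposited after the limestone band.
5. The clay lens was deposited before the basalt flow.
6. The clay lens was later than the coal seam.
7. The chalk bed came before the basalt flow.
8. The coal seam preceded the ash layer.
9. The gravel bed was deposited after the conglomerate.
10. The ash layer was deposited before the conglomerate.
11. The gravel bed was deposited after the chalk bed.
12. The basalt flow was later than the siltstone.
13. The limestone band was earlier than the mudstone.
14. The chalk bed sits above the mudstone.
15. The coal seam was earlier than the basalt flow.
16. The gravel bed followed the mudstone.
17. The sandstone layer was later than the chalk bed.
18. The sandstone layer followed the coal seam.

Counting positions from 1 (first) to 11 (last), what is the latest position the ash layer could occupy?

6

The ash layer must come before the basalt flow, the chalk bed, the conglomerate, the gravel bed, and the sandstone layer — 5 layers forced after it.
Everything else can be placed before the ash layer in some valid order, so the ash layer can sit as late as position 11 − 5 = 6.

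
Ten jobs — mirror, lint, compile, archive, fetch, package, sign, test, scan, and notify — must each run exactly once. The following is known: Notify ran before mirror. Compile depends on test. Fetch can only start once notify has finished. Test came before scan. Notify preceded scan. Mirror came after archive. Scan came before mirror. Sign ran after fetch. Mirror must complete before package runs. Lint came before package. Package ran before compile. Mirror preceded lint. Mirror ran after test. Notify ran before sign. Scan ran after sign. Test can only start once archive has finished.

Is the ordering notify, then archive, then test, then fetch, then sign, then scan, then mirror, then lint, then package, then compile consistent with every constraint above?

Check each stated constraint against the proposed order — e.g. notify is ahead of mirror; test is ahead of compile. Every pair is in the required order; nothing is violated.

yes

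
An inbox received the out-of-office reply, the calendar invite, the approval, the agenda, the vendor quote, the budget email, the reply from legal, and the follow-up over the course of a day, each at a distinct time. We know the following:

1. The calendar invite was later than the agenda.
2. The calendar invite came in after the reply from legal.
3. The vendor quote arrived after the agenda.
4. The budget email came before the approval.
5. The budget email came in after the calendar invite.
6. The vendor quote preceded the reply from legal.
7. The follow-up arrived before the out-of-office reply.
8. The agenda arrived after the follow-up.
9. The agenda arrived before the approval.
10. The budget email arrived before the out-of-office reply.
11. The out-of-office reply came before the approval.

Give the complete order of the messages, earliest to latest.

The constraints fix every adjacent pair, so only one ordering works:
the follow-up → the agenda → the vendor quote → the reply from legal → the calendar invite → the budget email → the out-of-office reply → the approval.

the follow-up, the agenda, the vendor quote, the reply from legal, the calendar invite, the budget email, the out-of-office reply, the approval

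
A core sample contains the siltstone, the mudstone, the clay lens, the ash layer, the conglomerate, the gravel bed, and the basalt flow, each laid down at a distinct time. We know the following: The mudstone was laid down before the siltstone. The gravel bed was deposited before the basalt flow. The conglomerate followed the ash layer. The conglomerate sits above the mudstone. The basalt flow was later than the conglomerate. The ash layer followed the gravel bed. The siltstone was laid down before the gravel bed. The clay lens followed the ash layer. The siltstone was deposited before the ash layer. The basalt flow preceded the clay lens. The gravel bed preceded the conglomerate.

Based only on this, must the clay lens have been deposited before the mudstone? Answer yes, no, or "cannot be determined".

Tracing the constraints gives the mudstone → the conglomerate → the basalt flow → the clay lens, so the mudstone must come before the clay lens.
That means the clay lens cannot be before the mudstone.

no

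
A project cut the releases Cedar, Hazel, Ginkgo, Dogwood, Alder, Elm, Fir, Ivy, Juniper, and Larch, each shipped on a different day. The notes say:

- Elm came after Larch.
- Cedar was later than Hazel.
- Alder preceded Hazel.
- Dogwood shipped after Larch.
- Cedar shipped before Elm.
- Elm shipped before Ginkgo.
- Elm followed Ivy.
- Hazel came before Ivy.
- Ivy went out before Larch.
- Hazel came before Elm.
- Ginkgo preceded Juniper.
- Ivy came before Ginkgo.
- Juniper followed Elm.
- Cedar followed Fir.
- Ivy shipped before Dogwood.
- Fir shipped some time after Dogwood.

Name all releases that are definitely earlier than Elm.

Alder, Cedar, Dogwood, Fir, Hazel, Ivy, Larch

Directly stated before Elm: Cedar, Hazel, Ivy, and Larch.
Alder reaches Elm via Alder → Hazel → Elm.
Dogwood reaches Elm via Dogwood → Fir → Cedar → Elm.
Fir reaches Elm via Fir → Cedar → Elm.
No chain forces Juniper (or any of the others) ahead of Elm.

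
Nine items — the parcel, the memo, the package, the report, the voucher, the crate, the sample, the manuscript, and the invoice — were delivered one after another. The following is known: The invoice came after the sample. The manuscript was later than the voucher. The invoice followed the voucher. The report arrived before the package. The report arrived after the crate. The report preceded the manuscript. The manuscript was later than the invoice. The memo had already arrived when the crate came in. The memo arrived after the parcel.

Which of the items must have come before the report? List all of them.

the crate, the memo, the parcel

Directly stated before the report: the crate.
The memo reaches the report via the memo → the crate → the report.
The parcel reaches the report via the parcel → the memo → the crate → the report.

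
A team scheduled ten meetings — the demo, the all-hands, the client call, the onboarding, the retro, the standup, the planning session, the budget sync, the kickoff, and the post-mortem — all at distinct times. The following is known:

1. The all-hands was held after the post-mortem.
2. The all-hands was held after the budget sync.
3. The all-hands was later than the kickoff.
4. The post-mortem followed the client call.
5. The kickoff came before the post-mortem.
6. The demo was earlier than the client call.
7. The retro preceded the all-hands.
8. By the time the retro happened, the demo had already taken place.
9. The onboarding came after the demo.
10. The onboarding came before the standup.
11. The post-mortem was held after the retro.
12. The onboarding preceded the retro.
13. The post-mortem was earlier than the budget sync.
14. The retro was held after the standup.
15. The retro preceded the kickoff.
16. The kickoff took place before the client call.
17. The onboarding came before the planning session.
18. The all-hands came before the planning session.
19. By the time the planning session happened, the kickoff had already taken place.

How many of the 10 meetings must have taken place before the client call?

5

Directly stated before the client call: the demo and the kickoff.
The onboarding reaches the client call via the onboarding → the retro → the kickoff → the client call.
The retro reaches the client call via the retro → the kickoff → the client call.
The standup reaches the client call via the standup → the retro → the kickoff → the client call.
No chain forces the post-mortem (or any of the others) ahead of the client call.
That's the demo, the kickoff, the onboarding, the retro, and the standup — 5 in all.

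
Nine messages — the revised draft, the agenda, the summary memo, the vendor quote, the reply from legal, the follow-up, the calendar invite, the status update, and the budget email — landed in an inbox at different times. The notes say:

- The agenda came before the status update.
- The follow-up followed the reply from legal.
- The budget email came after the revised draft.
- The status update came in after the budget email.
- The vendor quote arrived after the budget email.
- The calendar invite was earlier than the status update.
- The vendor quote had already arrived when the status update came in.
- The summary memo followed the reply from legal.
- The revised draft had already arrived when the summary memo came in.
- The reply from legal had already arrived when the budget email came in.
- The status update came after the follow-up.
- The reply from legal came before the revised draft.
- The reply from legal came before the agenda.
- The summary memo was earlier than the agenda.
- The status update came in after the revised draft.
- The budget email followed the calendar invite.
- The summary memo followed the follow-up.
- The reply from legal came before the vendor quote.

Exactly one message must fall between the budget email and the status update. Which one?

the vendor quote

Tracing the constraints gives the budget email → the vendor quote → the status update, so the vendor quote sits after the budget email and before the status update.
No other message is forced both after the budget email and before the status update.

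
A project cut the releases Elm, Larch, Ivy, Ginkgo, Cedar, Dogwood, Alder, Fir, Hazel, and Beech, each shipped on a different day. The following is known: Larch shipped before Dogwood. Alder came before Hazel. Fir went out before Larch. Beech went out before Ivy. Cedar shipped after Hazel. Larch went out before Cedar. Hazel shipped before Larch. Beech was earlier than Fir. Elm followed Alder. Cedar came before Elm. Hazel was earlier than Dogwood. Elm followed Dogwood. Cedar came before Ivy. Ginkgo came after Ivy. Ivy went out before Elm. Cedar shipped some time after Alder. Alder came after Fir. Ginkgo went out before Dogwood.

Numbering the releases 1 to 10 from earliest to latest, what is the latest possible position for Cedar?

Cedar must come before Dogwood, Elm, Ginkgo, and Ivy — 4 releases forced after it.
Everything else can be placed before Cedar in some valid order, so Cedar can sit as late as position 10 − 4 = 6.

6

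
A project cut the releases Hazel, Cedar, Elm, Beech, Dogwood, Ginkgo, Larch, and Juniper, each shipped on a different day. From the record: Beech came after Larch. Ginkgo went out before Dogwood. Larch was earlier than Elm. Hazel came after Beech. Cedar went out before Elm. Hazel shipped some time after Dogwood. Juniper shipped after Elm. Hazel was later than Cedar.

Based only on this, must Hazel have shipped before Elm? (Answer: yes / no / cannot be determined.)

cannot be determined

No chain of stated constraints runs from Hazel to Elm, and none runs from Elm to Hazel either.
So the relative order of Hazel and Elm is not fixed by the given facts.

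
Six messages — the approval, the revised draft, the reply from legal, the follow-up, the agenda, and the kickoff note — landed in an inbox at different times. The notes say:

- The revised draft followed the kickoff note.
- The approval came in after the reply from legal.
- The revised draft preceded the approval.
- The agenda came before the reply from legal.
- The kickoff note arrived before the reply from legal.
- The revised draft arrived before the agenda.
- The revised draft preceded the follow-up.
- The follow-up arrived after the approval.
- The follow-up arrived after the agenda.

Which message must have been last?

Every other message has a chain of constraints placing it before the follow-up, so the follow-up is last.

the follow-up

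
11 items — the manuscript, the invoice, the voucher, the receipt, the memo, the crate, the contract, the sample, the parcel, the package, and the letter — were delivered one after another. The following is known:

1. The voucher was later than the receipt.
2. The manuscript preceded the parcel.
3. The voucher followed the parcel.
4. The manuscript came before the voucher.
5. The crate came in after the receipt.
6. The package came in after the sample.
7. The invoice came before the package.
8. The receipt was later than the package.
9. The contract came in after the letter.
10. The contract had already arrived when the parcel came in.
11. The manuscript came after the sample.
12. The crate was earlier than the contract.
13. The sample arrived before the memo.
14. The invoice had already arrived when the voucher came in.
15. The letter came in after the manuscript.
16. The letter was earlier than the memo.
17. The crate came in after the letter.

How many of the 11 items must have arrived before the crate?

6

Directly stated before the crate: the letter and the receipt.
The invoice reaches the crate via the invoice → the package → the receipt → the crate.
The manuscript reaches the crate via the manuscript → the letter → the crate.
The package reaches the crate via the package → the receipt → the crate.
Likewise the sample reaches the crate by chaining the stated constraints.
That's the invoice, the letter, the manuscript, the package, the receipt, and the sample — 6 in all.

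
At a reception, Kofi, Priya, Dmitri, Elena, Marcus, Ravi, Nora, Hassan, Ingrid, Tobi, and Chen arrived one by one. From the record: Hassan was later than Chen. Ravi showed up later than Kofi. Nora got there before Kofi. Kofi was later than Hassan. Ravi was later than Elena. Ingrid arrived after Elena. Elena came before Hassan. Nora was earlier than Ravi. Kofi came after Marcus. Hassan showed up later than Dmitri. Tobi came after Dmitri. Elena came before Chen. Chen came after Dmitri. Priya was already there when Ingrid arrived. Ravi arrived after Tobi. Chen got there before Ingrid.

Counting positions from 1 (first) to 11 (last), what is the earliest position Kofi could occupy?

7

Chen, Dmitri, Elena, Hassan, Marcus, and Nora must all come before Kofi — 6 forced predecessors.
Nothing else is forced ahead of Kofi, so their earliest slot is position 6 + 1 = 7.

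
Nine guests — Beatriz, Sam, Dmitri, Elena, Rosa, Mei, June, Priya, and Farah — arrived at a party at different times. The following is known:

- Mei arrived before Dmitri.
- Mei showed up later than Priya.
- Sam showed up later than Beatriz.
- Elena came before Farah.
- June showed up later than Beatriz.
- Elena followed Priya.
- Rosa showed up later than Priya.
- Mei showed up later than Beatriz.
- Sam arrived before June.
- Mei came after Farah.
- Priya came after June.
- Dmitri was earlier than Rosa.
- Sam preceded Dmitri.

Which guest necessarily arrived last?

Rosa

Every other guest has a chain of constraints placing them before Rosa, so Rosa is last.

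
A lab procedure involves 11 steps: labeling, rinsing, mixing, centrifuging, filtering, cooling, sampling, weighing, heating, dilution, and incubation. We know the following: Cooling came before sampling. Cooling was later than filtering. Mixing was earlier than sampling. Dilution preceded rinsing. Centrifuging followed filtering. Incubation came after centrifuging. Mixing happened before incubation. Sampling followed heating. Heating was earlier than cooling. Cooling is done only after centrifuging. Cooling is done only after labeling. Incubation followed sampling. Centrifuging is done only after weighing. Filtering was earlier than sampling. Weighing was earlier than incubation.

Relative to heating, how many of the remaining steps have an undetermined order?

7

Forced after heating: cooling, incubation, and sampling.
That leaves centrifuging, dilution, filtering, labeling, mixing, rinsing, and weighing with no forced order relative to heating — 7.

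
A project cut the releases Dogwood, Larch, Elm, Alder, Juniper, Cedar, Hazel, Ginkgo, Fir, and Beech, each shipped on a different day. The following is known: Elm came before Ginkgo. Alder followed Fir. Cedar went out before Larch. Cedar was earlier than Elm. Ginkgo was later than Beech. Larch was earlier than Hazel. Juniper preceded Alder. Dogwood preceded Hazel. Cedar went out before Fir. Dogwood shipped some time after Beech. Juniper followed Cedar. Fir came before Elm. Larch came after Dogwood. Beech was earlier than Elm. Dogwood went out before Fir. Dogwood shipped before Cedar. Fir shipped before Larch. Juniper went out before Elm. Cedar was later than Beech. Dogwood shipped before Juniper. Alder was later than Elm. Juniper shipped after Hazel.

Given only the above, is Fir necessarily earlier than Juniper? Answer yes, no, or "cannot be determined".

Chain the constraints: Fir → Larch → Hazel → Juniper. Each link is directly stated, so Fir comes before Juniper.

yes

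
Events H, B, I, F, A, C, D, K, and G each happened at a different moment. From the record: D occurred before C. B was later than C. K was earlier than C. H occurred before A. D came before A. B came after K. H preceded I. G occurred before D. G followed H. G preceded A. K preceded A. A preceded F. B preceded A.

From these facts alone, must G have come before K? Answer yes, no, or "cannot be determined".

cannot be determined

No chain of stated constraints runs from G to K, and none runs from K to G either.
So the relative order of G and K is not fixed by the given facts.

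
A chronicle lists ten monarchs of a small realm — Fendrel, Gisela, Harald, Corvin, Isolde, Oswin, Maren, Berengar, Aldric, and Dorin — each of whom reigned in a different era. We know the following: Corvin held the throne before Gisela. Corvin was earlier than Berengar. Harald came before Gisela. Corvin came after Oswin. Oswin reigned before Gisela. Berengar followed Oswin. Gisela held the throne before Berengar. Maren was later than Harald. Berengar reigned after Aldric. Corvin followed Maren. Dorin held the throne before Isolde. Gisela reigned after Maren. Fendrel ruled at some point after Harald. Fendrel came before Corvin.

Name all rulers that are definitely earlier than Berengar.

Directly stated before Berengar: Aldric, Corvin, Gisela, and Oswin.
Fendrel reaches Berengar via Fendrel → Corvin → Berengar.
Harald reaches Berengar via Harald → Gisela → Berengar.
Maren reaches Berengar via Maren → Gisela → Berengar.
No chain forces Isolde (or any of the others) ahead of Berengar.

Aldric, Corvin, Fendrel, Gisela, Harald, Maren, Oswin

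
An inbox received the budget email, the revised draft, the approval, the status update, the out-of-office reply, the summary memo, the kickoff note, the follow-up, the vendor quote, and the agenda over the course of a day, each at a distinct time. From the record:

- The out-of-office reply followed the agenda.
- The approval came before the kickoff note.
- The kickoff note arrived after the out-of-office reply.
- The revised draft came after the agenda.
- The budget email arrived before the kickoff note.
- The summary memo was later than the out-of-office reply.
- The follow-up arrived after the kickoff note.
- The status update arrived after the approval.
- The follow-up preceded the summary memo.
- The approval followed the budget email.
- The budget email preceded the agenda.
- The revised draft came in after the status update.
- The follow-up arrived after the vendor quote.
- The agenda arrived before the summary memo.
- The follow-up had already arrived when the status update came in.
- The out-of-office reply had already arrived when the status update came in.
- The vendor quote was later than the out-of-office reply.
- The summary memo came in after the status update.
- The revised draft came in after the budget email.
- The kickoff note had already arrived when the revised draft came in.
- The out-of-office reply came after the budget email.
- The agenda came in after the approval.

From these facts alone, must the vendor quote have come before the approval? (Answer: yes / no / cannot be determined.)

no

Tracing the constraints gives the approval → the agenda → the out-of-office reply → the vendor quote, so the approval must come before the vendor quote.
That means the vendor quote cannot be before the approval.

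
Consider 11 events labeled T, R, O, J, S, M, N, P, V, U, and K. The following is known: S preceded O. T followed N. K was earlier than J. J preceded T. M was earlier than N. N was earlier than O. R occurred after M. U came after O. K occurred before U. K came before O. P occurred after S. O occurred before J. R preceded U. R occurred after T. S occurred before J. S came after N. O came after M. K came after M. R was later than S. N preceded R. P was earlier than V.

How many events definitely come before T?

Directly stated before T: J and N.
K reaches T via K → J → T.
M reaches T via M → N → T.
O reaches T via O → J → T.
Likewise S reaches T by chaining the stated constraints.
No chain forces R (or any of the others) ahead of T.
That's J, K, M, N, O, and S — 6 in all.

6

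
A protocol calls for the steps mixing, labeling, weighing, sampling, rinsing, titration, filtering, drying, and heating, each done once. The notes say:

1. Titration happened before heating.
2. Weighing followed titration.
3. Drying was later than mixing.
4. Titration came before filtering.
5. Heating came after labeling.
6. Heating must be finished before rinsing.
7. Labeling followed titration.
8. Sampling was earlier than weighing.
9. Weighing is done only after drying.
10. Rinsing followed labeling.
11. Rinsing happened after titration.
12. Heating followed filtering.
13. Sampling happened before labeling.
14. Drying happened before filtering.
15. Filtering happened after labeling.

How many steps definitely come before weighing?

Directly stated before weighing: drying, sampling, and titration.
Mixing reaches weighing via mixing → drying → weighing.
No chain forces labeling (or any of the others) ahead of weighing.
That's drying, mixing, sampling, and titration — 4 in all.

4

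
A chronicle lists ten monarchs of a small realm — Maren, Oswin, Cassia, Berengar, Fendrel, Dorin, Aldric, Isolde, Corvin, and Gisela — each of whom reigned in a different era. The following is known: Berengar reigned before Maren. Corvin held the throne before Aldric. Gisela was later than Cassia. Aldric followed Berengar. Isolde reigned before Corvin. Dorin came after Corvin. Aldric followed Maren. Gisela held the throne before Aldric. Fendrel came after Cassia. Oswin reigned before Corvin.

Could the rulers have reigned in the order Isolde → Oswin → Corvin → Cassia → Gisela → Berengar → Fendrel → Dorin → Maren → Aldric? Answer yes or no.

Check each stated constraint against the proposed order — e.g. Gisela is ahead of Aldric; Corvin is ahead of Aldric. Every pair is in the required order; nothing is violated.

yes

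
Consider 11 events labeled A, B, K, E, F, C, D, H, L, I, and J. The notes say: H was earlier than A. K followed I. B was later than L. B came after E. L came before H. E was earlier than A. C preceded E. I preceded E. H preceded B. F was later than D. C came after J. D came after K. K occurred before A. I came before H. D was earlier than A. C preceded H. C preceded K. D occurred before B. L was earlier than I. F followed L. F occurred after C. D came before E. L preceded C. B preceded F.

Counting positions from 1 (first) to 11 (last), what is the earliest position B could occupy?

9

C, D, E, H, I, J, K, and L must all come before B — 8 forced predecessors.
Nothing else is forced ahead of B, so its earliest slot is position 8 + 1 = 9.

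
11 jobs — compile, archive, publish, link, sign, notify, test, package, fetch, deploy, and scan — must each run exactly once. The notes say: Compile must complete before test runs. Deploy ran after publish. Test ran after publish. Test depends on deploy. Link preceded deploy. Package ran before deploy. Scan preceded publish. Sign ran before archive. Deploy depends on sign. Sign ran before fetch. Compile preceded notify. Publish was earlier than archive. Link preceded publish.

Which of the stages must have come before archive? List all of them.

link, publish, scan, sign

Directly stated before archive: publish and sign.
Link reaches archive via link → publish → archive.
Scan reaches archive via scan → publish → archive.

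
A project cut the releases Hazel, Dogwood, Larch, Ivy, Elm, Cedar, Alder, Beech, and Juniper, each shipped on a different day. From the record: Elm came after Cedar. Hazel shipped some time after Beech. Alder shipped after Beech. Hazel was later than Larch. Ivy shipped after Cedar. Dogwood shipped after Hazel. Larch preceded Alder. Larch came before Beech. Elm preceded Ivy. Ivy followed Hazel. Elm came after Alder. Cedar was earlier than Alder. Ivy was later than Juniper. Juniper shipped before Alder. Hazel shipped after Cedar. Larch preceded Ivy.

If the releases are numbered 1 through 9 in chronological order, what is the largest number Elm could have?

Elm must come before Ivy — 1 release forced after it.
Everything else can be placed before Elm in some valid order, so Elm can sit as late as position 9 − 1 = 8.

8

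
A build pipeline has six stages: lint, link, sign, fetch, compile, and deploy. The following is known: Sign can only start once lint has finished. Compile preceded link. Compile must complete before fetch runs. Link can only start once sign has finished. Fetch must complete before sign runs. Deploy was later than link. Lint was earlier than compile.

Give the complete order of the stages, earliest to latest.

lint, compile, fetch, sign, link, deploy

The constraints fix every adjacent pair, so only one ordering works:
lint → compile → fetch → sign → link → deploy.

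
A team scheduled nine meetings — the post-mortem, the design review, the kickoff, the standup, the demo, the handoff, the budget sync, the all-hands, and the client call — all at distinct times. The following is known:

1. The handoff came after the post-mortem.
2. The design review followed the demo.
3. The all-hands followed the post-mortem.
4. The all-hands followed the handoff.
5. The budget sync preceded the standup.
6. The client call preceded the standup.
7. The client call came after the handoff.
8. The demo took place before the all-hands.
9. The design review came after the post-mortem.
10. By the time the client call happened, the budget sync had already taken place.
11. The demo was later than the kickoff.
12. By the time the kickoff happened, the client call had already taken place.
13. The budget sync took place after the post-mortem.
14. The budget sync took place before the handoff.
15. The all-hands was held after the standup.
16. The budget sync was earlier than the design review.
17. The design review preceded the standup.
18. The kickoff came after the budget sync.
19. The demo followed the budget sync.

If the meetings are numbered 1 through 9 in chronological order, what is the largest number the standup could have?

The standup must come before the all-hands — 1 meeting forced after it.
Everything else can be placed before the standup in some valid order, so the standup can sit as late as position 9 − 1 = 8.

8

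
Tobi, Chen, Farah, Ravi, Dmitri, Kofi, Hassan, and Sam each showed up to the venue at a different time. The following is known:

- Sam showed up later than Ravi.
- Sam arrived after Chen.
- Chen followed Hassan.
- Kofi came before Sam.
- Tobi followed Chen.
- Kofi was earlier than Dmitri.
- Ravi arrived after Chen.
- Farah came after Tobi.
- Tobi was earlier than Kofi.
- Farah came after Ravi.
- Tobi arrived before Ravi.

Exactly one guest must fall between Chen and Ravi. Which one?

Tracing the constraints gives Chen → Tobi → Ravi, so Tobi sits after Chen and before Ravi.
No other guest is forced both after Chen and before Ravi.

Tobi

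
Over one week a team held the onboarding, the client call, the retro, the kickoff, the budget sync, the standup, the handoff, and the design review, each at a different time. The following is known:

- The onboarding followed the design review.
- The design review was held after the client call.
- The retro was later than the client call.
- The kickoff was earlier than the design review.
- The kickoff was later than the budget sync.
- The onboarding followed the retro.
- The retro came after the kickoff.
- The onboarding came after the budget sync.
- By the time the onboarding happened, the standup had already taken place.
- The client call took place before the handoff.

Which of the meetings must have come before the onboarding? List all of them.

Directly stated before the onboarding: the budget sync, the design review, the retro, and the standup.
The client call reaches the onboarding via the client call → the design review → the onboarding.
The kickoff reaches the onboarding via the kickoff → the design review → the onboarding.

the budget sync, the client call, the design review, the kickoff, the retro, the standup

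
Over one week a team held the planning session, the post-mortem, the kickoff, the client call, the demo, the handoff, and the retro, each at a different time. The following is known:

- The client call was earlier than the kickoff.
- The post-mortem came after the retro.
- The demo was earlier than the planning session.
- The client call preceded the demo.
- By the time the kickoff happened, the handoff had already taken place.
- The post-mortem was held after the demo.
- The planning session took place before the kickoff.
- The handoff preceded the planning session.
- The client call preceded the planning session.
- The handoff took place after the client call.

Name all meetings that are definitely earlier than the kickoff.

Directly stated before the kickoff: the client call, the handoff, and the planning session.
The demo reaches the kickoff via the demo → the planning session → the kickoff.

the client call, the demo, the handoff, the planning session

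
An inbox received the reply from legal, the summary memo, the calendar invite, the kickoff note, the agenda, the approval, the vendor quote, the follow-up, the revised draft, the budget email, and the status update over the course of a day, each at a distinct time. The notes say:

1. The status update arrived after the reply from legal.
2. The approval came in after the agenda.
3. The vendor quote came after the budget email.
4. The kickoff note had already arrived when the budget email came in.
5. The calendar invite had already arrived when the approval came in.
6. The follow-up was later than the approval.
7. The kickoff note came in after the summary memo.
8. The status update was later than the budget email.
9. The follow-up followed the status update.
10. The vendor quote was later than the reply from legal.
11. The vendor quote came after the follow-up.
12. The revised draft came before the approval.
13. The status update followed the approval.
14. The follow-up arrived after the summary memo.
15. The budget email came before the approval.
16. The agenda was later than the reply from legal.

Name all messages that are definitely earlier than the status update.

the agenda, the approval, the budget email, the calendar invite, the kickoff note, the reply from legal, the revised draft, the summary memo

Directly stated before the status update: the approval, the budget email, and the reply from legal.
The agenda reaches the status update via the agenda → the approval → the status update.
The calendar invite reaches the status update via the calendar invite → the approval → the status update.
The kickoff note reaches the status update via the kickoff note → the budget email → the status update.
Likewise the revised draft and the summary memo each reach the status update by chaining the stated constraints.
No chain forces the vendor quote (or any of the others) ahead of the status update.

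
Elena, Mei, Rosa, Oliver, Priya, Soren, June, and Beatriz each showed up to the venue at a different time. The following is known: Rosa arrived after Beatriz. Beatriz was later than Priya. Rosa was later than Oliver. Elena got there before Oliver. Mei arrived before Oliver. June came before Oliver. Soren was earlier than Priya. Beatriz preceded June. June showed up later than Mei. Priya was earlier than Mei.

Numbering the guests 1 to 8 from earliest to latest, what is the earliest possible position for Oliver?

Beatriz, Elena, June, Mei, Priya, and Soren must all come before Oliver — 6 forced predecessors.
Nothing else is forced ahead of Oliver, so their earliest slot is position 6 + 1 = 7.

7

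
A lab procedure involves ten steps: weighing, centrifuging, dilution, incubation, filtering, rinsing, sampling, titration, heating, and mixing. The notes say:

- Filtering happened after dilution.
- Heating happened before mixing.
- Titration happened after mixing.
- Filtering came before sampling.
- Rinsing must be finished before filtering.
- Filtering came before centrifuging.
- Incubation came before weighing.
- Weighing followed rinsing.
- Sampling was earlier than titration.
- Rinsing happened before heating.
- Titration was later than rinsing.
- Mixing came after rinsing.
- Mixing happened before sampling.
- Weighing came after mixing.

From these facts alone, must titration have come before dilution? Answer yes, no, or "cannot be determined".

no

Tracing the constraints gives dilution → filtering → sampling → titration, so dilution must come before titration.
That means titration cannot be before dilution.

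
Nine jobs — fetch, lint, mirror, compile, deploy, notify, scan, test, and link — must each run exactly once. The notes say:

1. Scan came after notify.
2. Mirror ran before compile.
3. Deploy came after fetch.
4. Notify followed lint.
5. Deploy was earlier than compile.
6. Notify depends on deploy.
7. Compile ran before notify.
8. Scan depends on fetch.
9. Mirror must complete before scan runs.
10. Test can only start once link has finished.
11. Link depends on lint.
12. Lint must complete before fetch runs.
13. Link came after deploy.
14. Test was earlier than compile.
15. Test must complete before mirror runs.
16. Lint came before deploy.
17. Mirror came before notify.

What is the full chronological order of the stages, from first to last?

The constraints fix every adjacent pair, so only one ordering works:
lint → fetch → deploy → link → test → mirror → compile → notify → scan.

lint, fetch, deploy, link, test, mirror, compile, notify, scan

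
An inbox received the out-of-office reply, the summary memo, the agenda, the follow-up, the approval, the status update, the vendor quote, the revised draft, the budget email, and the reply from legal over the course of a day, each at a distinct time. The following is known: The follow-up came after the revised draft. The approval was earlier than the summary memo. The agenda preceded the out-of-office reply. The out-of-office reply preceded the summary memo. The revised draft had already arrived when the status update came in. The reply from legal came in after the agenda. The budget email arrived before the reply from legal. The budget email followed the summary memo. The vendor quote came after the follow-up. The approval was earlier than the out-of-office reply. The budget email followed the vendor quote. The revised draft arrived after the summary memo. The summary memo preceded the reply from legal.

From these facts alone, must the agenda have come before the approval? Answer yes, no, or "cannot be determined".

cannot be determined

No chain of stated constraints runs from the agenda to the approval, and none runs from the approval to the agenda either.
So the relative order of the agenda and the approval is not fixed by the given facts.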